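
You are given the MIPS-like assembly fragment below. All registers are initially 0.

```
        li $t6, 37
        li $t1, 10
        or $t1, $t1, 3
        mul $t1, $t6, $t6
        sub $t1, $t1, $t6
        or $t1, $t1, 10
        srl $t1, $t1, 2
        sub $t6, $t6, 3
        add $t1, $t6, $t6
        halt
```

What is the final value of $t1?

68

li $t6, 37 → $t6=37
li $t1, 10 → $t1=10
or $t1, $t1, 3 → $t1=10|3=11
mul $t1, $t6, $t6 → $t1=37*37=1369
sub $t1, $t1, $t6 → $t1=1369-37=1332
or $t1, $t1, 10 → $t1=1332|10=1342
srl $t1, $t1, 2 → $t1=1342>>2=335
sub $t6, $t6, 3 → $t6=37-3=34
add $t1, $t6, $t6 → $t1=34+34=68
halt.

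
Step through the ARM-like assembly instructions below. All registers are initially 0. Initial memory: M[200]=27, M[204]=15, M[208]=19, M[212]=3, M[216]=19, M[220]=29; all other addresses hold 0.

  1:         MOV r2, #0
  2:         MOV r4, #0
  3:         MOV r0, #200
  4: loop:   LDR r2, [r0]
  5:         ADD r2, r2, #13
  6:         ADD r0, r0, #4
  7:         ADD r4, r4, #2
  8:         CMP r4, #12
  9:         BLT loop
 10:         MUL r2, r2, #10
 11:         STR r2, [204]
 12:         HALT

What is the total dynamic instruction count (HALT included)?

42

r2=0
r4=0
r0=200
r2=M[200]=27
r2=27+13=40
r0=200+4=204
r4=0+2=2
CMP r4, #12  (cmp 2,12)
BLT loop: taken
r2=M[204]=15
r2=15+13=28
r0=204+4=208
r4=2+2=4
CMP r4, #12  (cmp 4,12)
BLT loop: taken
r2=M[208]=19
r2=19+13=32
r0=208+4=212
r4=4+2=6
CMP r4, #12  (cmp 6,12)
BLT loop: taken
r2=M[212]=3
r2=3+13=16
r0=212+4=216
r4=6+2=8
CMP r4, #12  (cmp 8,12)
BLT loop: taken
r2=M[216]=19
r2=19+13=32
r0=216+4=220
r4=8+2=10
CMP r4, #12  (cmp 10,12)
BLT loop: taken
r2=M[220]=29
r2=29+13=42
r0=220+4=224
r4=10+2=12
CMP r4, #12  (cmp 12,12)
BLT loop: not taken
r2=42*10=420
STR r2, [204] → M[204]=420
halt.
Total executed instructions: 42.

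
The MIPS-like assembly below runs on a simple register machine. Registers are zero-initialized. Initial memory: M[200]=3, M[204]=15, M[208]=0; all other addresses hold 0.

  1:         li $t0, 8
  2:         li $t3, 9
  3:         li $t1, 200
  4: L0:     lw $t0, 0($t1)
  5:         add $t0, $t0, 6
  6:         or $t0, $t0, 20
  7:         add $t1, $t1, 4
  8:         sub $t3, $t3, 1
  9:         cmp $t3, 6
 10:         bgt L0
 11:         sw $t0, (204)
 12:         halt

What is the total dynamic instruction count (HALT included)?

$t0=8
$t3=9
$t1=200
$t0=M[200]=3
$t0=3+6=9
$t0=9|20=29
$t1=200+4=204
$t3=9-1=8
cmp $t3, 6  (cmp 8,6)
bgt L0: taken
$t0=M[204]=15
$t0=15+6=21
$t0=21|20=21
$t1=204+4=208
$t3=8-1=7
cmp $t3, 6  (cmp 7,6)
bgt L0: taken
$t0=M[208]=0
$t0=0+6=6
$t0=6|20=22
$t1=208+4=212
$t3=7-1=6
cmp $t3, 6  (cmp 6,6)
bgt L0: not taken
sw $t0, (204) → M[204]=22
halt.
Total executed instructions: 26.

26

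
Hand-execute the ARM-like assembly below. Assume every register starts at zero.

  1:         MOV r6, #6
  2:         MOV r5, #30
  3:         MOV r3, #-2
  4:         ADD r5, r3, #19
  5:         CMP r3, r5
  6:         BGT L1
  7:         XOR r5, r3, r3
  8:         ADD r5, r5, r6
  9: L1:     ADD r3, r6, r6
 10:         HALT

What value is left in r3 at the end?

after MOV r6, #6: r6=6
after MOV r5, #30: r5=30
after MOV r3, #-2: r3=-2
after ADD r5, r3, #19: r5=(-2)+19=17
CMP r3, r5  (cmp -2,17)
BGT L1: not taken
after XOR r5, r3, r3: r5=(-2)^(-2)=0
after ADD r5, r5, r6: r5=0+6=6
after ADD r3, r6, r6: r3=6+6=12
halt.

12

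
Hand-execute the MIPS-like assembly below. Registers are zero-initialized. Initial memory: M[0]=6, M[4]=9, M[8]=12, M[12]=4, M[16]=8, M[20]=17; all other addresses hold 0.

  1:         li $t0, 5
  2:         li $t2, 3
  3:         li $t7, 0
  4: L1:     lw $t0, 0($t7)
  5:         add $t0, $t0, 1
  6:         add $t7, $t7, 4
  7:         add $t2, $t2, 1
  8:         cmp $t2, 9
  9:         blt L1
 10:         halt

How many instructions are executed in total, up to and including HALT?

after li $t0, 5: $t0=5
after li $t2, 3: $t2=3
after li $t7, 0: $t7=0
after lw $t0, 0($t7): $t0=M[0]=6
after add $t0, $t0, 1: $t0=6+1=7
after add $t7, $t7, 4: $t7=0+4=4
after add $t2, $t2, 1: $t2=3+1=4
cmp $t2, 9  (cmp 4,9)
blt L1: taken
after lw $t0, 0($t7): $t0=M[4]=9
after add $t0, $t0, 1: $t0=9+1=10
after add $t7, $t7, 4: $t7=4+4=8
after add $t2, $t2, 1: $t2=4+1=5
cmp $t2, 9  (cmp 5,9)
blt L1: taken
after lw $t0, 0($t7): $t0=M[8]=12
after add $t0, $t0, 1: $t0=12+1=13
after add $t7, $t7, 4: $t7=8+4=12
after add $t2, $t2, 1: $t2=5+1=6
cmp $t2, 9  (cmp 6,9)
blt L1: taken
after lw $t0, 0($t7): $t0=M[12]=4
after add $t0, $t0, 1: $t0=4+1=5
after add $t7, $t7, 4: $t7=12+4=16
after add $t2, $t2, 1: $t2=6+1=7
cmp $t2, 9  (cmp 7,9)
blt L1: taken
after lw $t0, 0($t7): $t0=M[16]=8
after add $t0, $t0, 1: $t0=8+1=9
after add $t7, $t7, 4: $t7=16+4=20
after add $t2, $t2, 1: $t2=7+1=8
cmp $t2, 9  (cmp 8,9)
blt L1: taken
after lw $t0, 0($t7): $t0=M[20]=17
after add $t0, $t0, 1: $t0=17+1=18
after add $t7, $t7, 4: $t7=20+4=24
after add $t2, $t2, 1: $t2=8+1=9
cmp $t2, 9  (cmp 9,9)
blt L1: not taken
halt.
Total executed instructions: 40.

40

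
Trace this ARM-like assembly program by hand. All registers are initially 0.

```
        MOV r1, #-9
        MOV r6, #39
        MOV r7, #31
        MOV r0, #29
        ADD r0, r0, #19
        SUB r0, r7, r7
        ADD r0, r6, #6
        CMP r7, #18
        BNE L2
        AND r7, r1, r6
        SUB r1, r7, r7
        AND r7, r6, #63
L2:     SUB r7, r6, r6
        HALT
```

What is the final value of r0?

after MOV r1, #-9: r1=-9
after MOV r6, #39: r6=39
after MOV r7, #31: r7=31
after MOV r0, #29: r0=29
after ADD r0, r0, #19: r0=29+19=48
after SUB r0, r7, r7: r0=31-31=0
after ADD r0, r6, #6: r0=39+6=45
CMP r7, #18  (cmp 31,18)
BNE L2: taken
after SUB r7, r6, r6: r7=39-39=0
halt.

45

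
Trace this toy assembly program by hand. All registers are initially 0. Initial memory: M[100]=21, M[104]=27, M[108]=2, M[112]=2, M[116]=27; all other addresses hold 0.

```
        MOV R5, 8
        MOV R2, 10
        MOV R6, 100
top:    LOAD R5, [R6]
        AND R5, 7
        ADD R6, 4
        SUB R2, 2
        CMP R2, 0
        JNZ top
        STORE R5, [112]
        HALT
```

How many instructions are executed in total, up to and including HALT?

after MOV R5, 8: R5=8
after MOV R2, 10: R2=10
after MOV R6, 100: R6=100
after LOAD R5, [R6]: R5=M[100]=21
after AND R5, 7: R5=21&7=5
after ADD R6, 4: R6=100+4=104
after SUB R2, 2: R2=10-2=8
CMP R2, 0  (cmp 8,0)
JNZ top: taken
after LOAD R5, [R6]: R5=M[104]=27
after AND R5, 7: R5=27&7=3
after ADD R6, 4: R6=104+4=108
after SUB R2, 2: R2=8-2=6
CMP R2, 0  (cmp 6,0)
JNZ top: taken
after LOAD R5, [R6]: R5=M[108]=2
after AND R5, 7: R5=2&7=2
after ADD R6, 4: R6=108+4=112
after SUB R2, 2: R2=6-2=4
CMP R2, 0  (cmp 4,0)
JNZ top: taken
after LOAD R5, [R6]: R5=M[112]=2
after AND R5, 7: R5=2&7=2
after ADD R6, 4: R6=112+4=116
after SUB R2, 2: R2=4-2=2
CMP R2, 0  (cmp 2,0)
JNZ top: taken
after LOAD R5, [R6]: R5=M[116]=27
after AND R5, 7: R5=27&7=3
after ADD R6, 4: R6=116+4=120
after SUB R2, 2: R2=2-2=0
CMP R2, 0  (cmp 0,0)
JNZ top: not taken
STORE R5, [112] → M[112]=3
halt.
Total executed instructions: 35.

35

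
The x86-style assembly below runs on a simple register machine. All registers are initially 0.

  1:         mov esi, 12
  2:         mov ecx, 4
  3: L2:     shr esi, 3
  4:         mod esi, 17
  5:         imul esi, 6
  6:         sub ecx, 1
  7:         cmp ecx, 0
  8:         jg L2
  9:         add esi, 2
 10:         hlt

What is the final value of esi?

2

mov esi, 12 → esi=12
mov ecx, 4 → ecx=4
shr esi, 3 → esi=12>>3=1
mod esi, 17 → esi=1%17=1
imul esi, 6 → esi=1*6=6
sub ecx, 1 → ecx=4-1=3
cmp ecx, 0  (cmp 3,0)
jg L2: taken
shr esi, 3 → esi=6>>3=0
mod esi, 17 → esi=0%17=0
imul esi, 6 → esi=0*6=0
sub ecx, 1 → ecx=3-1=2
cmp ecx, 0  (cmp 2,0)
jg L2: taken
shr esi, 3 → esi=0>>3=0
mod esi, 17 → esi=0%17=0
imul esi, 6 → esi=0*6=0
sub ecx, 1 → ecx=2-1=1
cmp ecx, 0  (cmp 1,0)
jg L2: taken
shr esi, 3 → esi=0>>3=0
mod esi, 17 → esi=0%17=0
imul esi, 6 → esi=0*6=0
sub ecx, 1 → ecx=1-1=0
cmp ecx, 0  (cmp 0,0)
jg L2: not taken
add esi, 2 → esi=0+2=2
halt.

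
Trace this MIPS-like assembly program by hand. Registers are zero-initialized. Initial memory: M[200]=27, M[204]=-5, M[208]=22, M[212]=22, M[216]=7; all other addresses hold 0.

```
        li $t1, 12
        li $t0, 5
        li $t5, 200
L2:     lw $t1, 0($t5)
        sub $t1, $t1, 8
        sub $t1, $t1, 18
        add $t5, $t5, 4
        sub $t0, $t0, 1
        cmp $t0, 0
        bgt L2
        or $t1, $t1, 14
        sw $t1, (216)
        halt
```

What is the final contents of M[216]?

li $t1, 12 → $t1=12
li $t0, 5 → $t0=5
li $t5, 200 → $t5=200
lw $t1, 0($t5) → $t1=M[200]=27
sub $t1, $t1, 8 → $t1=27-8=19
sub $t1, $t1, 18 → $t1=19-18=1
add $t5, $t5, 4 → $t5=200+4=204
sub $t0, $t0, 1 → $t0=5-1=4
cmp $t0, 0  (cmp 4,0)
bgt L2: taken
lw $t1, 0($t5) → $t1=M[204]=-5
sub $t1, $t1, 8 → $t1=(-5)-8=-13
sub $t1, $t1, 18 → $t1=(-13)-18=-31
add $t5, $t5, 4 → $t5=204+4=208
sub $t0, $t0, 1 → $t0=4-1=3
cmp $t0, 0  (cmp 3,0)
bgt L2: taken
lw $t1, 0($t5) → $t1=M[208]=22
sub $t1, $t1, 8 → $t1=22-8=14
sub $t1, $t1, 18 → $t1=14-18=-4
add $t5, $t5, 4 → $t5=208+4=212
sub $t0, $t0, 1 → $t0=3-1=2
cmp $t0, 0  (cmp 2,0)
bgt L2: taken
lw $t1, 0($t5) → $t1=M[212]=22
sub $t1, $t1, 8 → $t1=22-8=14
sub $t1, $t1, 18 → $t1=14-18=-4
add $t5, $t5, 4 → $t5=212+4=216
sub $t0, $t0, 1 → $t0=2-1=1
cmp $t0, 0  (cmp 1,0)
bgt L2: taken
lw $t1, 0($t5) → $t1=M[216]=7
sub $t1, $t1, 8 → $t1=7-8=-1
sub $t1, $t1, 18 → $t1=(-1)-18=-19
add $t5, $t5, 4 → $t5=216+4=220
sub $t0, $t0, 1 → $t0=1-1=0
cmp $t0, 0  (cmp 0,0)
bgt L2: not taken
or $t1, $t1, 14 → $t1=(-19)|14=-17
sw $t1, (216) → M[216]=-17
halt.

-17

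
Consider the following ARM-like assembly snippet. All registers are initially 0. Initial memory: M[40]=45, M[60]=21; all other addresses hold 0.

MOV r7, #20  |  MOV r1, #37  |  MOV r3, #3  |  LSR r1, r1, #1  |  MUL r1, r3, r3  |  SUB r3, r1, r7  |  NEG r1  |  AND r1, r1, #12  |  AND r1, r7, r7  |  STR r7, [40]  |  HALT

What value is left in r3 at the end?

-11

r7=20
r1=37
r3=3
r1=37>>1=18
r1=3*3=9
r3=9-20=-11
r1=-(9)=-9
r1=(-9)&12=4
r1=20&20=20
STR r7, [40] → M[40]=20
halt.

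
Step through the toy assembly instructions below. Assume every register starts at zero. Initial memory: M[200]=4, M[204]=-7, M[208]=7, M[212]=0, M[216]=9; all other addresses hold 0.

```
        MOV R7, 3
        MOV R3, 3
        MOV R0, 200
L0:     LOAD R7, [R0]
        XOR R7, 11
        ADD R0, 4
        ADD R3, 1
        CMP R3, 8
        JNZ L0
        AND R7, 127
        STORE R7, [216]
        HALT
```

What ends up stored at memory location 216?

2

MOV R7, 3 → R7=3
MOV R3, 3 → R3=3
MOV R0, 200 → R0=200
LOAD R7, [R0] → R7=M[200]=4
XOR R7, 11 → R7=4^11=15
ADD R0, 4 → R0=200+4=204
ADD R3, 1 → R3=3+1=4
CMP R3, 8  (cmp 4,8)
JNZ L0: taken
LOAD R7, [R0] → R7=M[204]=-7
XOR R7, 11 → R7=(-7)^11=-14
ADD R0, 4 → R0=204+4=208
ADD R3, 1 → R3=4+1=5
CMP R3, 8  (cmp 5,8)
JNZ L0: taken
LOAD R7, [R0] → R7=M[208]=7
XOR R7, 11 → R7=7^11=12
ADD R0, 4 → R0=208+4=212
ADD R3, 1 → R3=5+1=6
CMP R3, 8  (cmp 6,8)
JNZ L0: taken
LOAD R7, [R0] → R7=M[212]=0
XOR R7, 11 → R7=0^11=11
ADD R0, 4 → R0=212+4=216
ADD R3, 1 → R3=6+1=7
CMP R3, 8  (cmp 7,8)
JNZ L0: taken
LOAD R7, [R0] → R7=M[216]=9
XOR R7, 11 → R7=9^11=2
ADD R0, 4 → R0=216+4=220
ADD R3, 1 → R3=7+1=8
CMP R3, 8  (cmp 8,8)
JNZ L0: not taken
AND R7, 127 → R7=2&127=2
STORE R7, [216] → M[216]=2
halt.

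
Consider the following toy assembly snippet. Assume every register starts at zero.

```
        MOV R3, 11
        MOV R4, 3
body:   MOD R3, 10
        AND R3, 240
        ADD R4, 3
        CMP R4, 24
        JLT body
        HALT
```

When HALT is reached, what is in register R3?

R3=11
R4=3
R3=11%10=1
R3=1&240=0
R4=3+3=6
CMP R4, 24  (cmp 6,24)
JLT body: taken
R3=0%10=0
R3=0&240=0
R4=6+3=9
CMP R4, 24  (cmp 9,24)
JLT body: taken
R3=0%10=0
R3=0&240=0
R4=9+3=12
CMP R4, 24  (cmp 12,24)
JLT body: taken
R3=0%10=0
R3=0&240=0
R4=12+3=15
CMP R4, 24  (cmp 15,24)
JLT body: taken
R3=0%10=0
R3=0&240=0
R4=15+3=18
CMP R4, 24  (cmp 18,24)
JLT body: taken
R3=0%10=0
R3=0&240=0
R4=18+3=21
CMP R4, 24  (cmp 21,24)
JLT body: taken
R3=0%10=0
R3=0&240=0
R4=21+3=24
CMP R4, 24  (cmp 24,24)
JLT body: not taken
halt.

0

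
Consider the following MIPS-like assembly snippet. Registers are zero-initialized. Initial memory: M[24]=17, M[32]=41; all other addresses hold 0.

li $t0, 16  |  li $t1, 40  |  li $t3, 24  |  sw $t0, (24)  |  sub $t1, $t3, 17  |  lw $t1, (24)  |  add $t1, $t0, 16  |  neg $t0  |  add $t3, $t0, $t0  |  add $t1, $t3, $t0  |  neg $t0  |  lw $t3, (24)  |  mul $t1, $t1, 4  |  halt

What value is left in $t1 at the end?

-192

li $t0, 16 → $t0=16
li $t1, 40 → $t1=40
li $t3, 24 → $t3=24
sw $t0, (24) → M[24]=16
sub $t1, $t3, 17 → $t1=24-17=7
lw $t1, (24) → $t1=M[24]=16
add $t1, $t0, 16 → $t1=16+16=32
neg $t0 → $t0=-(16)=-16
add $t3, $t0, $t0 → $t3=(-16)+(-16)=-32
add $t1, $t3, $t0 → $t1=(-32)+(-16)=-48
neg $t0 → $t0=-(-16)=16
lw $t3, (24) → $t3=M[24]=16
mul $t1, $t1, 4 → $t1=(-48)*4=-192
halt.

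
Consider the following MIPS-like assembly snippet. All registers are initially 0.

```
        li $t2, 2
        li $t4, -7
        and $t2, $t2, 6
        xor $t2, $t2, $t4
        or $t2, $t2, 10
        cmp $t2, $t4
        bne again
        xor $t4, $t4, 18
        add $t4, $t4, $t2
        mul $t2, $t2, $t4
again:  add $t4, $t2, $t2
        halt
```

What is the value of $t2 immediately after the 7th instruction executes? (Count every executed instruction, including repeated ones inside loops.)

-5

after li $t2, 2: $t2=2
after li $t4, -7: $t4=-7
after and $t2, $t2, 6: $t2=2&6=2
after xor $t2, $t2, $t4: $t2=2^(-7)=-5
after or $t2, $t2, 10: $t2=(-5)|10=-5
cmp $t2, $t4  (cmp -5,-7)
bne again: taken
After step 7: $t2 = -5.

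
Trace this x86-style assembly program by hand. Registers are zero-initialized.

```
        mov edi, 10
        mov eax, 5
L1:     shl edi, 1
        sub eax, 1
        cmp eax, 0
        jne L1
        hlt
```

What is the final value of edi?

mov edi, 10 → edi=10
mov eax, 5 → eax=5
shl edi, 1 → edi=10<<1=20
sub eax, 1 → eax=5-1=4
cmp eax, 0  (cmp 4,0)
jne L1: taken
shl edi, 1 → edi=20<<1=40
sub eax, 1 → eax=4-1=3
cmp eax, 0  (cmp 3,0)
jne L1: taken
shl edi, 1 → edi=40<<1=80
sub eax, 1 → eax=3-1=2
cmp eax, 0  (cmp 2,0)
jne L1: taken
shl edi, 1 → edi=80<<1=160
sub eax, 1 → eax=2-1=1
cmp eax, 0  (cmp 1,0)
jne L1: taken
shl edi, 1 → edi=160<<1=320
sub eax, 1 → eax=1-1=0
cmp eax, 0  (cmp 0,0)
jne L1: not taken
halt.

320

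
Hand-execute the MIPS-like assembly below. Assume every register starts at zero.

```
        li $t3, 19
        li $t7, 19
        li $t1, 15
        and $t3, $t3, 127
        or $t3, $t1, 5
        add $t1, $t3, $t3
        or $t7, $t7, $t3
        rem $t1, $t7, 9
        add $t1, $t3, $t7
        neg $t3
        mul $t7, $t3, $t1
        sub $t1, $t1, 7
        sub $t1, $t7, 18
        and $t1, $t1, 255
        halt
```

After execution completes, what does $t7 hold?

-690

li $t3, 19 → $t3=19
li $t7, 19 → $t7=19
li $t1, 15 → $t1=15
and $t3, $t3, 127 → $t3=19&127=19
or $t3, $t1, 5 → $t3=15|5=15
add $t1, $t3, $t3 → $t1=15+15=30
or $t7, $t7, $t3 → $t7=19|15=31
rem $t1, $t7, 9 → $t1=31%9=4
add $t1, $t3, $t7 → $t1=15+31=46
neg $t3 → $t3=-(15)=-15
mul $t7, $t3, $t1 → $t7=(-15)*46=-690
sub $t1, $t1, 7 → $t1=46-7=39
sub $t1, $t7, 18 → $t1=(-690)-18=-708
and $t1, $t1, 255 → $t1=(-708)&255=60
halt.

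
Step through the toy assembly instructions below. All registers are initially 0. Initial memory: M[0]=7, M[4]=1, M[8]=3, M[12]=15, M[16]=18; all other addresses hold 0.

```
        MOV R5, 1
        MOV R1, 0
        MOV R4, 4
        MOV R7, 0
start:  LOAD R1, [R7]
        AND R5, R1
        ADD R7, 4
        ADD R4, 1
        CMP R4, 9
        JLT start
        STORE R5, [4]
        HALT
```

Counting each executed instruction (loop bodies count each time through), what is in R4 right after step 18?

6

MOV R5, 1 → R5=1
MOV R1, 0 → R1=0
MOV R4, 4 → R4=4
MOV R7, 0 → R7=0
LOAD R1, [R7] → R1=M[0]=7
AND R5, R1 → R5=1&7=1
ADD R7, 4 → R7=0+4=4
ADD R4, 1 → R4=4+1=5
CMP R4, 9  (cmp 5,9)
JLT start: taken
LOAD R1, [R7] → R1=M[4]=1
AND R5, R1 → R5=1&1=1
ADD R7, 4 → R7=4+4=8
ADD R4, 1 → R4=5+1=6
CMP R4, 9  (cmp 6,9)
JLT start: taken
LOAD R1, [R7] → R1=M[8]=3
AND R5, R1 → R5=1&3=1
After step 18: R4 = 6.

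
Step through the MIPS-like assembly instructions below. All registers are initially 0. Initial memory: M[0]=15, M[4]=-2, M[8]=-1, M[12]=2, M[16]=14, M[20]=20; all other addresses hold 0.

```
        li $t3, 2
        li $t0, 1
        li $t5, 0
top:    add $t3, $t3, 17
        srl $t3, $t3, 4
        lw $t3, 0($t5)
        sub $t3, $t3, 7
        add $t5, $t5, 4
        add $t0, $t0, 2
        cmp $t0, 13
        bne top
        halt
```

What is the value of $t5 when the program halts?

$t3=2
$t0=1
$t5=0
$t3=2+17=19
$t3=19>>4=1
$t3=M[0]=15
$t3=15-7=8
$t5=0+4=4
$t0=1+2=3
cmp $t0, 13  (cmp 3,13)
bne top: taken
$t3=8+17=25
$t3=25>>4=1
$t3=M[4]=-2
$t3=(-2)-7=-9
$t5=4+4=8
$t0=3+2=5
cmp $t0, 13  (cmp 5,13)
bne top: taken
$t3=(-9)+17=8
$t3=8>>4=0
$t3=M[8]=-1
$t3=(-1)-7=-8
$t5=8+4=12
$t0=5+2=7
cmp $t0, 13  (cmp 7,13)
bne top: taken
$t3=(-8)+17=9
$t3=9>>4=0
$t3=M[12]=2
$t3=2-7=-5
$t5=12+4=16
$t0=7+2=9
cmp $t0, 13  (cmp 9,13)
bne top: taken
$t3=(-5)+17=12
$t3=12>>4=0
$t3=M[16]=14
$t3=14-7=7
$t5=16+4=20
$t0=9+2=11
cmp $t0, 13  (cmp 11,13)
bne top: taken
$t3=7+17=24
$t3=24>>4=1
$t3=M[20]=20
$t3=20-7=13
$t5=20+4=24
$t0=11+2=13
cmp $t0, 13  (cmp 13,13)
bne top: not taken
halt.

24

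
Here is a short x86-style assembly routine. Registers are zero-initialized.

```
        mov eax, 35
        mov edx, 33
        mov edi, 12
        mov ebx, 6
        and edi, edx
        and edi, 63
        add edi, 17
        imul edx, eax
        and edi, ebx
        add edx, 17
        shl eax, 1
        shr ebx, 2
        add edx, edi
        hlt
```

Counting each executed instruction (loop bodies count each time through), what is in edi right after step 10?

0

after mov eax, 35: eax=35
after mov edx, 33: edx=33
after mov edi, 12: edi=12
after mov ebx, 6: ebx=6
after and edi, edx: edi=12&33=0
after and edi, 63: edi=0&63=0
after add edi, 17: edi=0+17=17
after imul edx, eax: edx=33*35=1155
after and edi, ebx: edi=17&6=0
after add edx, 17: edx=1155+17=1172
After step 10: edi = 0.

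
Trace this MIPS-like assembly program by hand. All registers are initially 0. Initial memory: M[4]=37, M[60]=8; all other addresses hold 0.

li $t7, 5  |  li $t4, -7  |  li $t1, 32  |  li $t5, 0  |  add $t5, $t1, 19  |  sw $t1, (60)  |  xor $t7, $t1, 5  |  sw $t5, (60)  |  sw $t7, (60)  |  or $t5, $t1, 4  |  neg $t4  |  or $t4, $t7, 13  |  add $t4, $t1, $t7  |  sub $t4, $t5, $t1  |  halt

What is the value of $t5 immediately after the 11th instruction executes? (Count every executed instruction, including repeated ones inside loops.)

36

$t7=5
$t4=-7
$t1=32
$t5=0
$t5=32+19=51
sw $t1, (60) → M[60]=32
$t7=32^5=37
sw $t5, (60) → M[60]=51
sw $t7, (60) → M[60]=37
$t5=32|4=36
$t4=-(-7)=7
After step 11: $t5 = 36.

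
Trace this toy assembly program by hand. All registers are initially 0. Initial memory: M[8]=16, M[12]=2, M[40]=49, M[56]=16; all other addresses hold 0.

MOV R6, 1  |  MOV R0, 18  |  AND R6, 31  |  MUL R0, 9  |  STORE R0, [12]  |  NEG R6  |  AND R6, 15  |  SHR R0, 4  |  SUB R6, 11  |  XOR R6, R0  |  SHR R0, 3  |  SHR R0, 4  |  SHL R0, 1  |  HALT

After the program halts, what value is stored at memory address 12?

R6=1
R0=18
R6=1&31=1
R0=18*9=162
STORE R0, [12] → M[12]=162
R6=-(1)=-1
R6=(-1)&15=15
R0=162>>4=10
R6=15-11=4
R6=4^10=14
R0=10>>3=1
R0=1>>4=0
R0=0<<1=0
halt.

162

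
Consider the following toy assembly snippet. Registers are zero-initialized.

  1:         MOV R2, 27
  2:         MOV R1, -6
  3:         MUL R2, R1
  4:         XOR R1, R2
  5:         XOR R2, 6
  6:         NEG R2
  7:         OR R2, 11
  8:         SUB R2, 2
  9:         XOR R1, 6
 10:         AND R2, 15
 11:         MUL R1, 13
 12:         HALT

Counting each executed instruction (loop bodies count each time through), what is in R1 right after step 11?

MOV R2, 27 → R2=27
MOV R1, -6 → R1=-6
MUL R2, R1 → R2=27*(-6)=-162
XOR R1, R2 → R1=(-6)^(-162)=164
XOR R2, 6 → R2=(-162)^6=-168
NEG R2 → R2=-(-168)=168
OR R2, 11 → R2=168|11=171
SUB R2, 2 → R2=171-2=169
XOR R1, 6 → R1=164^6=162
AND R2, 15 → R2=169&15=9
MUL R1, 13 → R1=162*13=2106
After step 11: R1 = 2106.

2106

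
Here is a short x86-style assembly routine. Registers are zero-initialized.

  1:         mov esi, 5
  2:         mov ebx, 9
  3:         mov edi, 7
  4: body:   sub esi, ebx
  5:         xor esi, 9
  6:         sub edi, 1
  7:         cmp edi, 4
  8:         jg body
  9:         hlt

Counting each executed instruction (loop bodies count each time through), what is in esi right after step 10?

after mov esi, 5: esi=5
after mov ebx, 9: ebx=9
after mov edi, 7: edi=7
after sub esi, ebx: esi=5-9=-4
after xor esi, 9: esi=(-4)^9=-11
after sub edi, 1: edi=7-1=6
cmp edi, 4  (cmp 6,4)
jg body: taken
after sub esi, ebx: esi=(-11)-9=-20
after xor esi, 9: esi=(-20)^9=-27
After step 10: esi = -27.

-27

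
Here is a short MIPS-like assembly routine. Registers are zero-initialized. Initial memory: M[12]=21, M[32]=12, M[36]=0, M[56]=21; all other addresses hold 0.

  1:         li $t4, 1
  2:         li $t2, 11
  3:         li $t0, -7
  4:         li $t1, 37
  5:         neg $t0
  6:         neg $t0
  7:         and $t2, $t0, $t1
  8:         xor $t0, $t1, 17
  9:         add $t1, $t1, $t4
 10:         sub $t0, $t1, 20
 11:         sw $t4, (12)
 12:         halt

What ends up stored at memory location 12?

after li $t4, 1: $t4=1
after li $t2, 11: $t2=11
after li $t0, -7: $t0=-7
after li $t1, 37: $t1=37
after neg $t0: $t0=-(-7)=7
after neg $t0: $t0=-(7)=-7
after and $t2, $t0, $t1: $t2=(-7)&37=33
after xor $t0, $t1, 17: $t0=37^17=52
after add $t1, $t1, $t4: $t1=37+1=38
after sub $t0, $t1, 20: $t0=38-20=18
sw $t4, (12) → M[12]=1
halt.

1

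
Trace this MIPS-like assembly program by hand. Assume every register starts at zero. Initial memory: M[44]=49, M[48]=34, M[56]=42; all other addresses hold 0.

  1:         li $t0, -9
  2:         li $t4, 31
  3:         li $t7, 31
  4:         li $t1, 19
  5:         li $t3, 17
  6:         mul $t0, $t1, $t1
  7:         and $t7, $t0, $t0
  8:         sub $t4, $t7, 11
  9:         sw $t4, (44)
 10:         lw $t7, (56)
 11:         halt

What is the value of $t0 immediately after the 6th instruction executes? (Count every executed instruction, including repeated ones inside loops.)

li $t0, -9 → $t0=-9
li $t4, 31 → $t4=31
li $t7, 31 → $t7=31
li $t1, 19 → $t1=19
li $t3, 17 → $t3=17
mul $t0, $t1, $t1 → $t0=19*19=361
After step 6: $t0 = 361.

361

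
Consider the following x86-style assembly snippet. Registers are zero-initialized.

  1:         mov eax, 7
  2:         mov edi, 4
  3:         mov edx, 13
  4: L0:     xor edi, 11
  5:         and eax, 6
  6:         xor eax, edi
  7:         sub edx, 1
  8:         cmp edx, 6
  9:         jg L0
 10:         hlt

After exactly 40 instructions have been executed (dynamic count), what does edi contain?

eax=7
edi=4
edx=13
edi=4^11=15
eax=7&6=6
eax=6^15=9
edx=13-1=12
cmp edx, 6  (cmp 12,6)
jg L0: taken
edi=15^11=4
eax=9&6=0
eax=0^4=4
edx=12-1=11
cmp edx, 6  (cmp 11,6)
jg L0: taken
edi=4^11=15
eax=4&6=4
eax=4^15=11
edx=11-1=10
cmp edx, 6  (cmp 10,6)
jg L0: taken
edi=15^11=4
eax=11&6=2
eax=2^4=6
edx=10-1=9
cmp edx, 6  (cmp 9,6)
jg L0: taken
edi=4^11=15
eax=6&6=6
eax=6^15=9
edx=9-1=8
cmp edx, 6  (cmp 8,6)
jg L0: taken
edi=15^11=4
eax=9&6=0
eax=0^4=4
edx=8-1=7
cmp edx, 6  (cmp 7,6)
jg L0: taken
edi=4^11=15
After step 40: edi = 15.

15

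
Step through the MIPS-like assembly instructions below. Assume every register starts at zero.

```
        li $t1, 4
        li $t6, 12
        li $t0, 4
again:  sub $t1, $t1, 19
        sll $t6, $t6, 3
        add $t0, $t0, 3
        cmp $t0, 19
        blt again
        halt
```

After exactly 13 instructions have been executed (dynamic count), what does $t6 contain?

li $t1, 4 → $t1=4
li $t6, 12 → $t6=12
li $t0, 4 → $t0=4
sub $t1, $t1, 19 → $t1=4-19=-15
sll $t6, $t6, 3 → $t6=12<<3=96
add $t0, $t0, 3 → $t0=4+3=7
cmp $t0, 19  (cmp 7,19)
blt again: taken
sub $t1, $t1, 19 → $t1=(-15)-19=-34
sll $t6, $t6, 3 → $t6=96<<3=768
add $t0, $t0, 3 → $t0=7+3=10
cmp $t0, 19  (cmp 10,19)
blt again: taken
After step 13: $t6 = 768.

768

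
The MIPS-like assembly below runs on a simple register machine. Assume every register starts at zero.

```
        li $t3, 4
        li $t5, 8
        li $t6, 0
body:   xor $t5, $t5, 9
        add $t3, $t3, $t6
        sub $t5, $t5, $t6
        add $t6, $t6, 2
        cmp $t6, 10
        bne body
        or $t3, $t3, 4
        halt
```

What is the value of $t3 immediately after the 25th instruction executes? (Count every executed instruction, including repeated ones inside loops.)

after li $t3, 4: $t3=4
after li $t5, 8: $t5=8
after li $t6, 0: $t6=0
after xor $t5, $t5, 9: $t5=8^9=1
after add $t3, $t3, $t6: $t3=4+0=4
after sub $t5, $t5, $t6: $t5=1-0=1
after add $t6, $t6, 2: $t6=0+2=2
cmp $t6, 10  (cmp 2,10)
bne body: taken
after xor $t5, $t5, 9: $t5=1^9=8
after add $t3, $t3, $t6: $t3=4+2=6
after sub $t5, $t5, $t6: $t5=8-2=6
after add $t6, $t6, 2: $t6=2+2=4
cmp $t6, 10  (cmp 4,10)
bne body: taken
after xor $t5, $t5, 9: $t5=6^9=15
after add $t3, $t3, $t6: $t3=6+4=10
after sub $t5, $t5, $t6: $t5=15-4=11
after add $t6, $t6, 2: $t6=4+2=6
cmp $t6, 10  (cmp 6,10)
bne body: taken
after xor $t5, $t5, 9: $t5=11^9=2
after add $t3, $t3, $t6: $t3=10+6=16
after sub $t5, $t5, $t6: $t5=2-6=-4
after add $t6, $t6, 2: $t6=6+2=8
After step 25: $t3 = 16.

16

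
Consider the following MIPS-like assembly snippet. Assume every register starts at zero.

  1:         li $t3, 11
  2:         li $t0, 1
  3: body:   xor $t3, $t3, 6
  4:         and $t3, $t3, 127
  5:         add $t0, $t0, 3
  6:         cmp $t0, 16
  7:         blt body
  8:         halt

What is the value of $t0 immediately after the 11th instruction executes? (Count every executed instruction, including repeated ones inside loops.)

7

$t3=11
$t0=1
$t3=11^6=13
$t3=13&127=13
$t0=1+3=4
cmp $t0, 16  (cmp 4,16)
blt body: taken
$t3=13^6=11
$t3=11&127=11
$t0=4+3=7
cmp $t0, 16  (cmp 7,16)
After step 11: $t0 = 7.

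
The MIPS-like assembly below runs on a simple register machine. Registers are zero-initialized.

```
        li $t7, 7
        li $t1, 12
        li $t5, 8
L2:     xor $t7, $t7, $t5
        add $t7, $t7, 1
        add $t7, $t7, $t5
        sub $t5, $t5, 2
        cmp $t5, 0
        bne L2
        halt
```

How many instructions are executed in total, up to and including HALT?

li $t7, 7 → $t7=7
li $t1, 12 → $t1=12
li $t5, 8 → $t5=8
xor $t7, $t7, $t5 → $t7=7^8=15
add $t7, $t7, 1 → $t7=15+1=16
add $t7, $t7, $t5 → $t7=16+8=24
sub $t5, $t5, 2 → $t5=8-2=6
cmp $t5, 0  (cmp 6,0)
bne L2: taken
xor $t7, $t7, $t5 → $t7=24^6=30
add $t7, $t7, 1 → $t7=30+1=31
add $t7, $t7, $t5 → $t7=31+6=37
sub $t5, $t5, 2 → $t5=6-2=4
cmp $t5, 0  (cmp 4,0)
bne L2: taken
xor $t7, $t7, $t5 → $t7=37^4=33
add $t7, $t7, 1 → $t7=33+1=34
add $t7, $t7, $t5 → $t7=34+4=38
sub $t5, $t5, 2 → $t5=4-2=2
cmp $t5, 0  (cmp 2,0)
bne L2: taken
xor $t7, $t7, $t5 → $t7=38^2=36
add $t7, $t7, 1 → $t7=36+1=37
add $t7, $t7, $t5 → $t7=37+2=39
sub $t5, $t5, 2 → $t5=2-2=0
cmp $t5, 0  (cmp 0,0)
bne L2: not taken
halt.
Total executed instructions: 28.

28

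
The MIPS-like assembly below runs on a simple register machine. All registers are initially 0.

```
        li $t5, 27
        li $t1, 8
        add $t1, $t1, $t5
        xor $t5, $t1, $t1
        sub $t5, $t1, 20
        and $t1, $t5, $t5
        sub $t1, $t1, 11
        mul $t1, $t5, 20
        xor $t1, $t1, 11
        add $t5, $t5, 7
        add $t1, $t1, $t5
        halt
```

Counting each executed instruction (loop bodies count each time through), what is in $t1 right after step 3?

li $t5, 27 → $t5=27
li $t1, 8 → $t1=8
add $t1, $t1, $t5 → $t1=8+27=35
After step 3: $t1 = 35.

35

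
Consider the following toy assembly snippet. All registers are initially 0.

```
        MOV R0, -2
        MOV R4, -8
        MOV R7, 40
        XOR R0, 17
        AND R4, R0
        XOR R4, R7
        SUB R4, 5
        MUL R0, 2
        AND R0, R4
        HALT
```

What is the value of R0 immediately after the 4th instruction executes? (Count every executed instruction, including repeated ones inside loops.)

-17

MOV R0, -2 → R0=-2
MOV R4, -8 → R4=-8
MOV R7, 40 → R7=40
XOR R0, 17 → R0=(-2)^17=-17
After step 4: R0 = -17.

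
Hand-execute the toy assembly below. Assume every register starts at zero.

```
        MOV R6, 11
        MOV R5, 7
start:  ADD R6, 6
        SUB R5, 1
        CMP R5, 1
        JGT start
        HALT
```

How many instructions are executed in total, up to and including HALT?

27

MOV R6, 11 → R6=11
MOV R5, 7 → R5=7
ADD R6, 6 → R6=11+6=17
SUB R5, 1 → R5=7-1=6
CMP R5, 1  (cmp 6,1)
JGT start: taken
ADD R6, 6 → R6=17+6=23
SUB R5, 1 → R5=6-1=5
CMP R5, 1  (cmp 5,1)
JGT start: taken
ADD R6, 6 → R6=23+6=29
SUB R5, 1 → R5=5-1=4
CMP R5, 1  (cmp 4,1)
JGT start: taken
ADD R6, 6 → R6=29+6=35
SUB R5, 1 → R5=4-1=3
CMP R5, 1  (cmp 3,1)
JGT start: taken
ADD R6, 6 → R6=35+6=41
SUB R5, 1 → R5=3-1=2
CMP R5, 1  (cmp 2,1)
JGT start: taken
ADD R6, 6 → R6=41+6=47
SUB R5, 1 → R5=2-1=1
CMP R5, 1  (cmp 1,1)
JGT start: not taken
halt.
Total executed instructions: 27.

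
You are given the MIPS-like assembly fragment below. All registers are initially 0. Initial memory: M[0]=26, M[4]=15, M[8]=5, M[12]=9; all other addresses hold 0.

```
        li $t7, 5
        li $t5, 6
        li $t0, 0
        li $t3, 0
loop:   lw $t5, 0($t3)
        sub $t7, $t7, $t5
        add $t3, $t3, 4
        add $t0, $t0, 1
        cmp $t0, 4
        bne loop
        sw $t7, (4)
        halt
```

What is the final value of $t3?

after li $t7, 5: $t7=5
after li $t5, 6: $t5=6
after li $t0, 0: $t0=0
after li $t3, 0: $t3=0
after lw $t5, 0($t3): $t5=M[0]=26
after sub $t7, $t7, $t5: $t7=5-26=-21
after add $t3, $t3, 4: $t3=0+4=4
after add $t0, $t0, 1: $t0=0+1=1
cmp $t0, 4  (cmp 1,4)
bne loop: taken
after lw $t5, 0($t3): $t5=M[4]=15
after sub $t7, $t7, $t5: $t7=(-21)-15=-36
after add $t3, $t3, 4: $t3=4+4=8
after add $t0, $t0, 1: $t0=1+1=2
cmp $t0, 4  (cmp 2,4)
bne loop: taken
after lw $t5, 0($t3): $t5=M[8]=5
after sub $t7, $t7, $t5: $t7=(-36)-5=-41
after add $t3, $t3, 4: $t3=8+4=12
after add $t0, $t0, 1: $t0=2+1=3
cmp $t0, 4  (cmp 3,4)
bne loop: taken
after lw $t5, 0($t3): $t5=M[12]=9
after sub $t7, $t7, $t5: $t7=(-41)-9=-50
after add $t3, $t3, 4: $t3=12+4=16
after add $t0, $t0, 1: $t0=3+1=4
cmp $t0, 4  (cmp 4,4)
bne loop: not taken
sw $t7, (4) → M[4]=-50
halt.

16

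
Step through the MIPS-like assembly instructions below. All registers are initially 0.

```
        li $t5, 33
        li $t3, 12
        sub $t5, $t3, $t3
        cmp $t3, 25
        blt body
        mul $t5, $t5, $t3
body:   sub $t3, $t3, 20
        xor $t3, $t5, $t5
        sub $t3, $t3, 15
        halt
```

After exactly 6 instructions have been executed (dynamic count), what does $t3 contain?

$t5=33
$t3=12
$t5=12-12=0
cmp $t3, 25  (cmp 12,25)
blt body: taken
$t3=12-20=-8
After step 6: $t3 = -8.

-8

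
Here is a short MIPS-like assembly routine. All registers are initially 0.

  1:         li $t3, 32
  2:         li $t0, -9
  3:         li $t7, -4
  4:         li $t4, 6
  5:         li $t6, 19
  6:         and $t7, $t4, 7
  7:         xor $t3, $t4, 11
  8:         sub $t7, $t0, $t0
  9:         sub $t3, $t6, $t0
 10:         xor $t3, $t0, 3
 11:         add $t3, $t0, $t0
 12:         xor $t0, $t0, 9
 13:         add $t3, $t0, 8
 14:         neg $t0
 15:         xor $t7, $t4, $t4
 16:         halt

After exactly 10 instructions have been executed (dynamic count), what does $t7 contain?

0

after li $t3, 32: $t3=32
after li $t0, -9: $t0=-9
after li $t7, -4: $t7=-4
after li $t4, 6: $t4=6
after li $t6, 19: $t6=19
after and $t7, $t4, 7: $t7=6&7=6
after xor $t3, $t4, 11: $t3=6^11=13
after sub $t7, $t0, $t0: $t7=(-9)-(-9)=0
after sub $t3, $t6, $t0: $t3=19-(-9)=28
after xor $t3, $t0, 3: $t3=(-9)^3=-12
After step 10: $t7 = 0.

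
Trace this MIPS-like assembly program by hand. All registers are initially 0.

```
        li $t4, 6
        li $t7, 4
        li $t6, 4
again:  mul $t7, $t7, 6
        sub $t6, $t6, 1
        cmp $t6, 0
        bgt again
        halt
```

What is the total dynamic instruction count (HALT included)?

20

after li $t4, 6: $t4=6
after li $t7, 4: $t7=4
after li $t6, 4: $t6=4
after mul $t7, $t7, 6: $t7=4*6=24
after sub $t6, $t6, 1: $t6=4-1=3
cmp $t6, 0  (cmp 3,0)
bgt again: taken
after mul $t7, $t7, 6: $t7=24*6=144
after sub $t6, $t6, 1: $t6=3-1=2
cmp $t6, 0  (cmp 2,0)
bgt again: taken
after mul $t7, $t7, 6: $t7=144*6=864
after sub $t6, $t6, 1: $t6=2-1=1
cmp $t6, 0  (cmp 1,0)
bgt again: taken
after mul $t7, $t7, 6: $t7=864*6=5184
after sub $t6, $t6, 1: $t6=1-1=0
cmp $t6, 0  (cmp 0,0)
bgt again: not taken
halt.
Total executed instructions: 20.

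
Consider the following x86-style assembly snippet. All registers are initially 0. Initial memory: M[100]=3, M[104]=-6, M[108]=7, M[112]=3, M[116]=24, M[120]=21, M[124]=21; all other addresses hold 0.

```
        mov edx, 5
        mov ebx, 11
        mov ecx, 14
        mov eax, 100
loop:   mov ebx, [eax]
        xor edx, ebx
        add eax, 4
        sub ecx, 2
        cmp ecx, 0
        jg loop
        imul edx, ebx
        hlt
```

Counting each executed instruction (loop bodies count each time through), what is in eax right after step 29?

116

mov edx, 5 → edx=5
mov ebx, 11 → ebx=11
mov ecx, 14 → ecx=14
mov eax, 100 → eax=100
mov ebx, [eax] → ebx=M[100]=3
xor edx, ebx → edx=5^3=6
add eax, 4 → eax=100+4=104
sub ecx, 2 → ecx=14-2=12
cmp ecx, 0  (cmp 12,0)
jg loop: taken
mov ebx, [eax] → ebx=M[104]=-6
xor edx, ebx → edx=6^(-6)=-4
add eax, 4 → eax=104+4=108
sub ecx, 2 → ecx=12-2=10
cmp ecx, 0  (cmp 10,0)
jg loop: taken
mov ebx, [eax] → ebx=M[108]=7
xor edx, ebx → edx=(-4)^7=-5
add eax, 4 → eax=108+4=112
sub ecx, 2 → ecx=10-2=8
cmp ecx, 0  (cmp 8,0)
jg loop: taken
mov ebx, [eax] → ebx=M[112]=3
xor edx, ebx → edx=(-5)^3=-8
add eax, 4 → eax=112+4=116
sub ecx, 2 → ecx=8-2=6
cmp ecx, 0  (cmp 6,0)
jg loop: taken
mov ebx, [eax] → ebx=M[116]=24
After step 29: eax = 116.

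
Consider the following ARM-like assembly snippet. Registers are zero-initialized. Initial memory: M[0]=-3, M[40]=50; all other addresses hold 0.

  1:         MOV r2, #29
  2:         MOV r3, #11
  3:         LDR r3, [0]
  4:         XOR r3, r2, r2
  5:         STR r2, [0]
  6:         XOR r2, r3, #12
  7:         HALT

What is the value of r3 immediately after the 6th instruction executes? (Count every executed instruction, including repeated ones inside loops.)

r2=29
r3=11
r3=M[0]=-3
r3=29^29=0
STR r2, [0] → M[0]=29
r2=0^12=12
After step 6: r3 = 0.

0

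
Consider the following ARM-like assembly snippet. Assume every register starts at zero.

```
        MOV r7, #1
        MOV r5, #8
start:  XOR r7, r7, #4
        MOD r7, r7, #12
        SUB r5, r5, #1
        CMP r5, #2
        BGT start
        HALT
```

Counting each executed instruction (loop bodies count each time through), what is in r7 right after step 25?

5

r7=1
r5=8
r7=1^4=5
r7=5%12=5
r5=8-1=7
CMP r5, #2  (cmp 7,2)
BGT start: taken
r7=5^4=1
r7=1%12=1
r5=7-1=6
CMP r5, #2  (cmp 6,2)
BGT start: taken
r7=1^4=5
r7=5%12=5
r5=6-1=5
CMP r5, #2  (cmp 5,2)
BGT start: taken
r7=5^4=1
r7=1%12=1
r5=5-1=4
CMP r5, #2  (cmp 4,2)
BGT start: taken
r7=1^4=5
r7=5%12=5
r5=4-1=3
After step 25: r7 = 5.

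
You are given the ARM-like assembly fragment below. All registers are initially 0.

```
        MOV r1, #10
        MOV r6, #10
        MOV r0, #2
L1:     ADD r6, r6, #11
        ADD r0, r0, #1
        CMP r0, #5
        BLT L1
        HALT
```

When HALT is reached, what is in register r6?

after MOV r1, #10: r1=10
after MOV r6, #10: r6=10
after MOV r0, #2: r0=2
after ADD r6, r6, #11: r6=10+11=21
after ADD r0, r0, #1: r0=2+1=3
CMP r0, #5  (cmp 3,5)
BLT L1: taken
after ADD r6, r6, #11: r6=21+11=32
after ADD r0, r0, #1: r0=3+1=4
CMP r0, #5  (cmp 4,5)
BLT L1: taken
after ADD r6, r6, #11: r6=32+11=43
after ADD r0, r0, #1: r0=4+1=5
CMP r0, #5  (cmp 5,5)
BLT L1: not taken
halt.

43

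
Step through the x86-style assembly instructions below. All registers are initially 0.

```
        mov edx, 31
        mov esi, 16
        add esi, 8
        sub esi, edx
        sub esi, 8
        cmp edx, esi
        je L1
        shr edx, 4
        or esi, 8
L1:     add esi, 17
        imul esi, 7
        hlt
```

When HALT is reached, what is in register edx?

edx=31
esi=16
esi=16+8=24
esi=24-31=-7
esi=(-7)-8=-15
cmp edx, esi  (cmp 31,-15)
je L1: not taken
edx=31>>4=1
esi=(-15)|8=-7
esi=(-7)+17=10
esi=10*7=70
halt.

1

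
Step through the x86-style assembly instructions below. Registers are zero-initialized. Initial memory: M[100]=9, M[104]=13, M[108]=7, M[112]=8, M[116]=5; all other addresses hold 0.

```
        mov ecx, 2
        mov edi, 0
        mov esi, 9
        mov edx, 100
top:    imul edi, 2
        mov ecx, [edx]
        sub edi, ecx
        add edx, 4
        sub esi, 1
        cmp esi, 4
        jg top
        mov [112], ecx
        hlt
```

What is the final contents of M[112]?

mov ecx, 2 → ecx=2
mov edi, 0 → edi=0
mov esi, 9 → esi=9
mov edx, 100 → edx=100
imul edi, 2 → edi=0*2=0
mov ecx, [edx] → ecx=M[100]=9
sub edi, ecx → edi=0-9=-9
add edx, 4 → edx=100+4=104
sub esi, 1 → esi=9-1=8
cmp esi, 4  (cmp 8,4)
jg top: taken
imul edi, 2 → edi=(-9)*2=-18
mov ecx, [edx] → ecx=M[104]=13
sub edi, ecx → edi=(-18)-13=-31
add edx, 4 → edx=104+4=108
sub esi, 1 → esi=8-1=7
cmp esi, 4  (cmp 7,4)
jg top: taken
imul edi, 2 → edi=(-31)*2=-62
mov ecx, [edx] → ecx=M[108]=7
sub edi, ecx → edi=(-62)-7=-69
add edx, 4 → edx=108+4=112
sub esi, 1 → esi=7-1=6
cmp esi, 4  (cmp 6,4)
jg top: taken
imul edi, 2 → edi=(-69)*2=-138
mov ecx, [edx] → ecx=M[112]=8
sub edi, ecx → edi=(-138)-8=-146
add edx, 4 → edx=112+4=116
sub esi, 1 → esi=6-1=5
cmp esi, 4  (cmp 5,4)
jg top: taken
imul edi, 2 → edi=(-146)*2=-292
mov ecx, [edx] → ecx=M[116]=5
sub edi, ecx → edi=(-292)-5=-297
add edx, 4 → edx=116+4=120
sub esi, 1 → esi=5-1=4
cmp esi, 4  (cmp 4,4)
jg top: not taken
mov [112], ecx → M[112]=5
halt.

5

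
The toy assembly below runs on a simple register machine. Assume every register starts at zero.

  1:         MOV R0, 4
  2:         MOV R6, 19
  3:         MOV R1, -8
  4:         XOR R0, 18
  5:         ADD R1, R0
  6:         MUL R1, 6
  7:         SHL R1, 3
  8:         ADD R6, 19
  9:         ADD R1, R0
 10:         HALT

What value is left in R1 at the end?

694

R0=4
R6=19
R1=-8
R0=4^18=22
R1=(-8)+22=14
R1=14*6=84
R1=84<<3=672
R6=19+19=38
R1=672+22=694
halt.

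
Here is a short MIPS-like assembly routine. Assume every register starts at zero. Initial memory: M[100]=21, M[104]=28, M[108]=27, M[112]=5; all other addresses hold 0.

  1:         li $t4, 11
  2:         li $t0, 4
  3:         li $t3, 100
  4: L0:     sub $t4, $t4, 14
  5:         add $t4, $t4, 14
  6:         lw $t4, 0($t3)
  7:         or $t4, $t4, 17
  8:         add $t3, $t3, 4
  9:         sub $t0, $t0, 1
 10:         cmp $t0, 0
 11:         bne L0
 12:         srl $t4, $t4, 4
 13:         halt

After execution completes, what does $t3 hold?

116

li $t4, 11 → $t4=11
li $t0, 4 → $t0=4
li $t3, 100 → $t3=100
sub $t4, $t4, 14 → $t4=11-14=-3
add $t4, $t4, 14 → $t4=(-3)+14=11
lw $t4, 0($t3) → $t4=M[100]=21
or $t4, $t4, 17 → $t4=21|17=21
add $t3, $t3, 4 → $t3=100+4=104
sub $t0, $t0, 1 → $t0=4-1=3
cmp $t0, 0  (cmp 3,0)
bne L0: taken
sub $t4, $t4, 14 → $t4=21-14=7
add $t4, $t4, 14 → $t4=7+14=21
lw $t4, 0($t3) → $t4=M[104]=28
or $t4, $t4, 17 → $t4=28|17=29
add $t3, $t3, 4 → $t3=104+4=108
sub $t0, $t0, 1 → $t0=3-1=2
cmp $t0, 0  (cmp 2,0)
bne L0: taken
sub $t4, $t4, 14 → $t4=29-14=15
add $t4, $t4, 14 → $t4=15+14=29
lw $t4, 0($t3) → $t4=M[108]=27
or $t4, $t4, 17 → $t4=27|17=27
add $t3, $t3, 4 → $t3=108+4=112
sub $t0, $t0, 1 → $t0=2-1=1
cmp $t0, 0  (cmp 1,0)
bne L0: taken
sub $t4, $t4, 14 → $t4=27-14=13
add $t4, $t4, 14 → $t4=13+14=27
lw $t4, 0($t3) → $t4=M[112]=5
or $t4, $t4, 17 → $t4=5|17=21
add $t3, $t3, 4 → $t3=112+4=116
sub $t0, $t0, 1 → $t0=1-1=0
cmp $t0, 0  (cmp 0,0)
bne L0: not taken
srl $t4, $t4, 4 → $t4=21>>4=1
halt.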